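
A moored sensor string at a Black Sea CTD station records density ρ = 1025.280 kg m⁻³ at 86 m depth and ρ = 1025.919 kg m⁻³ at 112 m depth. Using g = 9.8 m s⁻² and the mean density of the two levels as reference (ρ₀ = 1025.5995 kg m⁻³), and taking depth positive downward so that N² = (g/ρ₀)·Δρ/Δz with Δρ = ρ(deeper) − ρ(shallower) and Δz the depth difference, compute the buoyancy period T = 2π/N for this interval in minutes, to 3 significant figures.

Δρ = 1025.919 − 1025.280 = 0.639 kg m⁻³ over Δz = 112 − 86 = 26 m.
N² = (9.8/1025.5995) × (0.639/26) = 2.3484 × 10⁻⁴ s⁻².
N = √(2.3484 × 10⁻⁴) = 0.015324 rad s⁻¹, so T = 2π/N = 410.02 s = 6.8337 min ≈ 6.83 min.
N² > 0, so the interval is statically stable.

6.83 min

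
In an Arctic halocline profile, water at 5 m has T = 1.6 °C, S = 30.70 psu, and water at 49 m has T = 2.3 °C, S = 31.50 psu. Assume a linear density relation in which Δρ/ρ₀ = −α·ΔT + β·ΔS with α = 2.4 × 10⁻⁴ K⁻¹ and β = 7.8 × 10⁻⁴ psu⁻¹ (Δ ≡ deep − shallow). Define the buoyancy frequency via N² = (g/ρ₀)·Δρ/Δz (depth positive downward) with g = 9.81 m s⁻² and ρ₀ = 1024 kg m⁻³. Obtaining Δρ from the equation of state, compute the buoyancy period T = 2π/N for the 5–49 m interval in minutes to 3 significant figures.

10.4 min

ΔT = +0.7 K, ΔS = +0.80 psu (deep − shallow).
Δρ/ρ₀ = −αΔT + βΔS = -1.68 × 10⁻⁴ + 6.24 × 10⁻⁴ = 4.56 × 10⁻⁴, so Δρ ≈ 0.4669 kg m⁻³.
N² = (g/ρ₀)·Δρ/Δz = g·(Δρ/ρ₀)/Δz = 9.81 × 4.56 × 10⁻⁴ / 44 = 1.0167 × 10⁻⁴ s⁻².
N = √(1.0167 × 10⁻⁴) = 0.010083 rad s⁻¹ → T = 2π/N = 623.15 s = 10.386 min ≈ 10.4 min.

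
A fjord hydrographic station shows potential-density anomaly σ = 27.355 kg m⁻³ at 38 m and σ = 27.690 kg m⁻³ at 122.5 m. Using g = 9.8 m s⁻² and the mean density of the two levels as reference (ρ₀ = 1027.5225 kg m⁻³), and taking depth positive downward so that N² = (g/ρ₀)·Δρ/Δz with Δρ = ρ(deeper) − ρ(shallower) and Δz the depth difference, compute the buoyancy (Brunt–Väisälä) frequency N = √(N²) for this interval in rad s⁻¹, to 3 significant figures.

6.15 × 10⁻³ rad s⁻¹

Δρ = 1027.690 − 1027.355 = 0.335 kg m⁻³ over Δz = 122.5 − 38 = 84.5 m.
N² = (9.8/1027.5225) × (0.335/84.5) = 3.7811 × 10⁻⁵ s⁻².
N = √(3.7811 × 10⁻⁵) = 6.1491 × 10⁻³ rad s⁻¹ ≈ 6.15 × 10⁻³ rad s⁻¹.
Since Δρ > 0 the layer is stably stratified.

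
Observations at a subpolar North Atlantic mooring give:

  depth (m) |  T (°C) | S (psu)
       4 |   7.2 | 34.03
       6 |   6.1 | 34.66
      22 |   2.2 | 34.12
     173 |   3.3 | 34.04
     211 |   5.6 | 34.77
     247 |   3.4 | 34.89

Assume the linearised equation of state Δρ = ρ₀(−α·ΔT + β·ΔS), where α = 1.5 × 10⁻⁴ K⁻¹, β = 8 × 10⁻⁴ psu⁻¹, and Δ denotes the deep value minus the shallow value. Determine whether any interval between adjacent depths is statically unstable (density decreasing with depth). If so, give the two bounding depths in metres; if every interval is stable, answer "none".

Evaluate Δρ/ρ₀ = −αΔT + βΔS across each adjacent pair:
  4–6 m: −αΔT+βΔS = −(1.5 × 10⁻⁴)(-1.1)+(8 × 10⁻⁴)(+0.63) = 6.7 × 10⁻⁴ → stable
  6–22 m: −αΔT+βΔS = −(1.5 × 10⁻⁴)(-3.9)+(8 × 10⁻⁴)(-0.54) = 1.5 × 10⁻⁴ → stable
  22–173 m: −αΔT+βΔS = −(1.5 × 10⁻⁴)(+1.1)+(8 × 10⁻⁴)(-0.08) = -2.3 × 10⁻⁴ → UNSTABLE
  173–211 m: −αΔT+βΔS = −(1.5 × 10⁻⁴)(+2.3)+(8 × 10⁻⁴)(+0.73) = 2.4 × 10⁻⁴ → stable
  211–247 m: −αΔT+βΔS = −(1.5 × 10⁻⁴)(-2.2)+(8 × 10⁻⁴)(+0.12) = 4.3 × 10⁻⁴ → stable
The 22–173 m interval has Δρ < 0: lighter water underlies denser water.

22–173 m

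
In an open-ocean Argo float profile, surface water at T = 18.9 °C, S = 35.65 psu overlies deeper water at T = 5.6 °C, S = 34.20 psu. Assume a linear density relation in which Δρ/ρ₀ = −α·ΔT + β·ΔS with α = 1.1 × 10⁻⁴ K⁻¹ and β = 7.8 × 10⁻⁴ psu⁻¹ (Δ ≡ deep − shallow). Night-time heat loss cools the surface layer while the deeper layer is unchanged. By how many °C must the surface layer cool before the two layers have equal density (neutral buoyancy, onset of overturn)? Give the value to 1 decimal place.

3.0 °C

Neutral buoyancy requires Δρ = 0, i.e. −α(T_deep − T_surf′) + β(S_deep − S_surf) = 0.
T_surf′ = T_deep − (β/α)·ΔS = 5.6 − (7.8 × 10⁻⁴/1.1 × 10⁻⁴)·(-1.45) = 15.882 °C.
Cooling required: 18.9 − (15.882) = 3.018 °C.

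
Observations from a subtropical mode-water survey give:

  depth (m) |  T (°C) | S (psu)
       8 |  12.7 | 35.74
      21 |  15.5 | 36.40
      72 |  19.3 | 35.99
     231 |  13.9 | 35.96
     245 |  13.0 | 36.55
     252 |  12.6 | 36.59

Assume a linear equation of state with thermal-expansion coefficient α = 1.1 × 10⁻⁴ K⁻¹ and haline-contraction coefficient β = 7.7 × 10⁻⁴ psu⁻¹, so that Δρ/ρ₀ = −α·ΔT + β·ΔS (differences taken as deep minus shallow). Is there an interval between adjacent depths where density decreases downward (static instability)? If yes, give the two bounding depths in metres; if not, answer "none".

21–72 m

Evaluate Δρ/ρ₀ = −αΔT + βΔS across each adjacent pair:
  8–21 m: −αΔT+βΔS = −(1.1 × 10⁻⁴)(+2.8)+(7.7 × 10⁻⁴)(+0.66) = 2.0 × 10⁻⁴ → stable
  21–72 m: −αΔT+βΔS = −(1.1 × 10⁻⁴)(+3.8)+(7.7 × 10⁻⁴)(-0.41) = -7.3 × 10⁻⁴ → UNSTABLE
  72–231 m: −αΔT+βΔS = −(1.1 × 10⁻⁴)(-5.4)+(7.7 × 10⁻⁴)(-0.03) = 5.7 × 10⁻⁴ → stable
  231–245 m: −αΔT+βΔS = −(1.1 × 10⁻⁴)(-0.9)+(7.7 × 10⁻⁴)(+0.59) = 5.5 × 10⁻⁴ → stable
  245–252 m: −αΔT+βΔS = −(1.1 × 10⁻⁴)(-0.4)+(7.7 × 10⁻⁴)(+0.04) = 7.5 × 10⁻⁵ → stable
The 21–72 m interval has Δρ < 0: lighter water underlies denser water.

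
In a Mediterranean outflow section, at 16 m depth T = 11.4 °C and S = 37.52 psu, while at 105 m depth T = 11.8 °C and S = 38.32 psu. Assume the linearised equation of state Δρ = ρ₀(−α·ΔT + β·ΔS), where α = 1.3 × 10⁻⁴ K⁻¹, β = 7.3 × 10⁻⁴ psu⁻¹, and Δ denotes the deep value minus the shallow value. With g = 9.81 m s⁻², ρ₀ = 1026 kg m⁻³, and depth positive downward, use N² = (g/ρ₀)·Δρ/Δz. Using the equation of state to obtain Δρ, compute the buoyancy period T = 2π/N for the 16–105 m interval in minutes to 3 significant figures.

13.7 min

ΔT = +0.4 K, ΔS = +0.80 psu (deep − shallow).
Δρ/ρ₀ = −αΔT + βΔS = -5.20 × 10⁻⁵ + 5.84 × 10⁻⁴ = 5.32 × 10⁻⁴, so Δρ ≈ 0.5458 kg m⁻³.
N² = (g/ρ₀)·Δρ/Δz = g·(Δρ/ρ₀)/Δz = 9.81 × 5.32 × 10⁻⁴ / 89 = 5.8640 × 10⁻⁵ s⁻².
N = √(5.8640 × 10⁻⁵) = 7.6577 × 10⁻³ rad s⁻¹ → T = 2π/N = 820.51 s = 13.675 min ≈ 13.7 min.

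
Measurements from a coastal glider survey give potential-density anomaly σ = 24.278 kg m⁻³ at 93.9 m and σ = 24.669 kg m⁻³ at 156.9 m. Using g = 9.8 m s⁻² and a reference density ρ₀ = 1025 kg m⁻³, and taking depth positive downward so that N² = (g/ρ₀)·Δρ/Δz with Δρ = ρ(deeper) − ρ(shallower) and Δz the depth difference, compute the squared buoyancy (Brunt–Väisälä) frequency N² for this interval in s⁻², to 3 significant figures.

5.93 × 10⁻⁵ s⁻²

Δρ = 1024.669 − 1024.278 = 0.391 kg m⁻³ over Δz = 156.9 − 93.9 = 63 m.
N² = (9.8/1025) × (0.391/63) = 5.9339 × 10⁻⁵ s⁻² ≈ 5.93 × 10⁻⁵ s⁻².
N² > 0, so the interval is statically stable.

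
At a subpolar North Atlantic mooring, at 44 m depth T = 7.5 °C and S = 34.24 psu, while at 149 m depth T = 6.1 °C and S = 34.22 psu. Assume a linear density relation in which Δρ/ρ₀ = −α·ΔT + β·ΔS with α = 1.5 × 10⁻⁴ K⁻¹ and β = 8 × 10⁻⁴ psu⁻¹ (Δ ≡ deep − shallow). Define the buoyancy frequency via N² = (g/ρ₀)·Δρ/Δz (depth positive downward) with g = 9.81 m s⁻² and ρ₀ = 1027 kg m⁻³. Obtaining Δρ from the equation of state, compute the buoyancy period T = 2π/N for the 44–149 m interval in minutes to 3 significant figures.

24.6 min

ΔT = -1.4 K, ΔS = -0.02 psu (deep − shallow).
Δρ/ρ₀ = −αΔT + βΔS = 2.10 × 10⁻⁴ − 1.60 × 10⁻⁵ = 1.94 × 10⁻⁴, so Δρ ≈ 0.1992 kg m⁻³.
N² = (g/ρ₀)·Δρ/Δz = g·(Δρ/ρ₀)/Δz = 9.81 × 1.94 × 10⁻⁴ / 105 = 1.8125 × 10⁻⁵ s⁻².
N = √(1.8125 × 10⁻⁵) = 4.2573 × 10⁻³ rad s⁻¹ → T = 2π/N = 1.4759 × 10³ s = 24.598 min ≈ 24.6 min.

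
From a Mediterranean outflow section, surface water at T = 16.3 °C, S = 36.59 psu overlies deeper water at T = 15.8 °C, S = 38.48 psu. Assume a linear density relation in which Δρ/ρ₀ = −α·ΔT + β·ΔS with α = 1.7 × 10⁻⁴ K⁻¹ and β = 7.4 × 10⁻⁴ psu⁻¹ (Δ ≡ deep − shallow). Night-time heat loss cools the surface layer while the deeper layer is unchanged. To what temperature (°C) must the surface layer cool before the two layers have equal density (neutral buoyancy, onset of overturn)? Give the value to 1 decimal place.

7.6 °C

Neutral buoyancy requires Δρ = 0, i.e. −α(T_deep − T_surf′) + β(S_deep − S_surf) = 0.
T_surf′ = T_deep − (β/α)·ΔS = 15.8 − (7.4 × 10⁻⁴/1.7 × 10⁻⁴)·(+1.89) = 7.573 °C.
Cooling required: 16.3 − (7.573) = 8.727 °C.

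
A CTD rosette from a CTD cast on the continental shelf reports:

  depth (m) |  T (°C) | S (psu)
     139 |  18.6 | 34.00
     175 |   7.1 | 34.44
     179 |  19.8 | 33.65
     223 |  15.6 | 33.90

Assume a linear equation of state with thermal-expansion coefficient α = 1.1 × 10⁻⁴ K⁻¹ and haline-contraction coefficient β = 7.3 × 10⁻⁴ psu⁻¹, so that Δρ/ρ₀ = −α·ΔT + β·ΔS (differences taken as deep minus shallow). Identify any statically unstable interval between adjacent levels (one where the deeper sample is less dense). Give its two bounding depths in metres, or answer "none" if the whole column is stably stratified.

175–179 m

Evaluate Δρ/ρ₀ = −αΔT + βΔS across each adjacent pair:
  139–175 m: −αΔT+βΔS = −(1.1 × 10⁻⁴)(-11.5)+(7.3 × 10⁻⁴)(+0.44) = 1.6 × 10⁻³ → stable
  175–179 m: −αΔT+βΔS = −(1.1 × 10⁻⁴)(+12.7)+(7.3 × 10⁻⁴)(-0.79) = -2.0 × 10⁻³ → UNSTABLE
  179–223 m: −αΔT+βΔS = −(1.1 × 10⁻⁴)(-4.2)+(7.3 × 10⁻⁴)(+0.25) = 6.4 × 10⁻⁴ → stable
The 175–179 m interval has Δρ < 0: lighter water underlies denser water.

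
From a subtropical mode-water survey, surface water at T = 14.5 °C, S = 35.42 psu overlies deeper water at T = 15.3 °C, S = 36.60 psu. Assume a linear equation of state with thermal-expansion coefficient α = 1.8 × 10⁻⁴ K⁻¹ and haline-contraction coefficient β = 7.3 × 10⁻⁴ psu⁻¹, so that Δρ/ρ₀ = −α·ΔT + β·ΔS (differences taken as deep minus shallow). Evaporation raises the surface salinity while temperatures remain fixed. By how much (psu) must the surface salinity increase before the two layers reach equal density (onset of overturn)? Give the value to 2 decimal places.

Neutral buoyancy requires −α(T_deep − T_surf) + β(S_deep − S_surf′) = 0.
S_surf′ = S_deep − (α/β)·ΔT = 36.60 − (1.8 × 10⁻⁴/7.3 × 10⁻⁴)·(+0.8) = 36.4027 psu.
Increase required: 36.4027 − 35.42 = 0.9827 psu.

0.98 psu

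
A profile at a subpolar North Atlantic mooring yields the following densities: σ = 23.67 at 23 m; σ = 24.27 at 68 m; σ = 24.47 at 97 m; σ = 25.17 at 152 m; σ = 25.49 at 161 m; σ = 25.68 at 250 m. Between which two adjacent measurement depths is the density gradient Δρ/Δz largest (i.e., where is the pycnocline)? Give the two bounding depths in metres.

152–161 m

Compute the density gradient over each adjacent pair:
  23–68 m: Δρ/Δz = 0.60/45 = 0.013 kg m⁻⁴
  68–97 m: Δρ/Δz = 0.20/29 = 6.9 × 10⁻³ kg m⁻⁴
  97–152 m: Δρ/Δz = 0.70/55 = 0.013 kg m⁻⁴
  152–161 m: Δρ/Δz = 0.32/9 = 0.036 kg m⁻⁴
  161–250 m: Δρ/Δz = 0.19/89 = 2.1 × 10⁻³ kg m⁻⁴
The largest gradient is in the 152–161 m interval — the pycnocline.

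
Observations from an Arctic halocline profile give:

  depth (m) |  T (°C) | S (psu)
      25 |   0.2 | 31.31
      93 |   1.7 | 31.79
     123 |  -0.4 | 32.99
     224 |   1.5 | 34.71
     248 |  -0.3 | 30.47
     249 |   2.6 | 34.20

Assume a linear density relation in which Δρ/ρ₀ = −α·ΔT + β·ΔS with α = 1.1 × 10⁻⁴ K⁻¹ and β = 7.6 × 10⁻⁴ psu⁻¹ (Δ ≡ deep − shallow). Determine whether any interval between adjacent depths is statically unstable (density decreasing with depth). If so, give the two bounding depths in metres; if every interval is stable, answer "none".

Evaluate Δρ/ρ₀ = −αΔT + βΔS across each adjacent pair:
  25–93 m: −αΔT+βΔS = −(1.1 × 10⁻⁴)(+1.5)+(7.6 × 10⁻⁴)(+0.48) = 2.0 × 10⁻⁴ → stable
  93–123 m: −αΔT+βΔS = −(1.1 × 10⁻⁴)(-2.1)+(7.6 × 10⁻⁴)(+1.20) = 1.1 × 10⁻³ → stable
  123–224 m: −αΔT+βΔS = −(1.1 × 10⁻⁴)(+1.9)+(7.6 × 10⁻⁴)(+1.72) = 1.1 × 10⁻³ → stable
  224–248 m: −αΔT+βΔS = −(1.1 × 10⁻⁴)(-1.8)+(7.6 × 10⁻⁴)(-4.24) = -3.0 × 10⁻³ → UNSTABLE
  248–249 m: −αΔT+βΔS = −(1.1 × 10⁻⁴)(+2.9)+(7.6 × 10⁻⁴)(+3.73) = 2.5 × 10⁻³ → stable
The 224–248 m interval has Δρ < 0: lighter water underlies denser water.

224–248 m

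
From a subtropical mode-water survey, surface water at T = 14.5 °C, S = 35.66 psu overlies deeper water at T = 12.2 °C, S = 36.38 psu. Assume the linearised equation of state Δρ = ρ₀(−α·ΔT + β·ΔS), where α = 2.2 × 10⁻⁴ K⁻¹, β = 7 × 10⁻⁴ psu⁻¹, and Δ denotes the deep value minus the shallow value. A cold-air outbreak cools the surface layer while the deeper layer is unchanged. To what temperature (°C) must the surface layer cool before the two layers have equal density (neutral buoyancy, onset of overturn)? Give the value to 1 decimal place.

Neutral buoyancy requires Δρ = 0, i.e. −α(T_deep − T_surf′) + β(S_deep − S_surf) = 0.
T_surf′ = T_deep − (β/α)·ΔS = 12.2 − (7 × 10⁻⁴/2.2 × 10⁻⁴)·(+0.72) = 9.909 °C.
Cooling required: 14.5 − (9.909) = 4.591 °C.

9.9 °C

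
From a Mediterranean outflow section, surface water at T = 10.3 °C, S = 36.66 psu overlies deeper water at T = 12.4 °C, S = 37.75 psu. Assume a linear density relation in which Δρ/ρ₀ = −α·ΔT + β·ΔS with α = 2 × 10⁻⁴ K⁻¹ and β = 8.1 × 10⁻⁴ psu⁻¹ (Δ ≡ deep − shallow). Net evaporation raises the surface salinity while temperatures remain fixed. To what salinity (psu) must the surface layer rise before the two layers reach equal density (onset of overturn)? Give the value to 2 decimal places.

37.23 psu

Neutral buoyancy requires −α(T_deep − T_surf) + β(S_deep − S_surf′) = 0.
S_surf′ = S_deep − (α/β)·ΔT = 37.75 − (2 × 10⁻⁴/8.1 × 10⁻⁴)·(+2.1) = 37.2315 psu.
Increase required: 37.2315 − 36.66 = 0.5715 psu.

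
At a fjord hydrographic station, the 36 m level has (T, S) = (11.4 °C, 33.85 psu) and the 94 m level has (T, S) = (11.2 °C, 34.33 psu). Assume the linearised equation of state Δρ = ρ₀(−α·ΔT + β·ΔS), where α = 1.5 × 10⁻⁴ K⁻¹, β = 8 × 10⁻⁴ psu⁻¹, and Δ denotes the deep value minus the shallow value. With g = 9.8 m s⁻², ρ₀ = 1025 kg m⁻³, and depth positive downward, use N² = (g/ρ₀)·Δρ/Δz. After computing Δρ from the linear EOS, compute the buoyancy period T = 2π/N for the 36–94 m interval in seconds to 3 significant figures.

751 s

ΔT = -0.2 K, ΔS = +0.48 psu (deep − shallow).
Δρ/ρ₀ = −αΔT + βΔS = 3.00 × 10⁻⁵ + 3.84 × 10⁻⁴ = 4.14 × 10⁻⁴, so Δρ ≈ 0.4244 kg m⁻³.
N² = (g/ρ₀)·Δρ/Δz = g·(Δρ/ρ₀)/Δz = 9.8 × 4.14 × 10⁻⁴ / 58 = 6.9952 × 10⁻⁵ s⁻².
N = √(6.9952 × 10⁻⁵) = 8.3637 × 10⁻³ rad s⁻¹ → T = 2π/N = 751.24 s ≈ 751 s.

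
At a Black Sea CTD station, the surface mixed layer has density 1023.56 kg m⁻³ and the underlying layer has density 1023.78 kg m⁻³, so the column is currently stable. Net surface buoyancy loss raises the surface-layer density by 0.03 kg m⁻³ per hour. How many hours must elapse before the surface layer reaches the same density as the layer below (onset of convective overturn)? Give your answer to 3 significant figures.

7.33 hours

Density deficit of the surface layer: 1023.78 − 1023.56 = 0.22 kg m⁻³.
Required change = 0.22 / 0.03 = 7.33 hours.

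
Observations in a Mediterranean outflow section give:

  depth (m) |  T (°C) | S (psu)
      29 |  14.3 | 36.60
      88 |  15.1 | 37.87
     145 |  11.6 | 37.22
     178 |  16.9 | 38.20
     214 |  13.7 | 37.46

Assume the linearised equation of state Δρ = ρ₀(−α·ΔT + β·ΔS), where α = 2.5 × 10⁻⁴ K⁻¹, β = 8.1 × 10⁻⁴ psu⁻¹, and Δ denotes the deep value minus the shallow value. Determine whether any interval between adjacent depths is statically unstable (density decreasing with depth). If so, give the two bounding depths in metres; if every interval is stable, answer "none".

Evaluate Δρ/ρ₀ = −αΔT + βΔS across each adjacent pair:
  29–88 m: −αΔT+βΔS = −(2.5 × 10⁻⁴)(+0.8)+(8.1 × 10⁻⁴)(+1.27) = 8.3 × 10⁻⁴ → stable
  88–145 m: −αΔT+βΔS = −(2.5 × 10⁻⁴)(-3.5)+(8.1 × 10⁻⁴)(-0.65) = 3.5 × 10⁻⁴ → stable
  145–178 m: −αΔT+βΔS = −(2.5 × 10⁻⁴)(+5.3)+(8.1 × 10⁻⁴)(+0.98) = -5.3 × 10⁻⁴ → UNSTABLE
  178–214 m: −αΔT+βΔS = −(2.5 × 10⁻⁴)(-3.2)+(8.1 × 10⁻⁴)(-0.74) = 2.0 × 10⁻⁴ → stable
The 145–178 m interval has Δρ < 0: lighter water underlies denser water.

145–178 m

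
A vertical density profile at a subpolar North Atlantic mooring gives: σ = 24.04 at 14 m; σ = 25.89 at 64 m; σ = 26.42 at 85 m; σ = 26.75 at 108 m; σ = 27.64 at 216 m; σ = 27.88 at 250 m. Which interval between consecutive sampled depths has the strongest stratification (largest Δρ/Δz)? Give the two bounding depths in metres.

14–64 m

Compute the density gradient over each adjacent pair:
  14–64 m: Δρ/Δz = 1.85/50 = 0.037 kg m⁻⁴
  64–85 m: Δρ/Δz = 0.53/21 = 0.025 kg m⁻⁴
  85–108 m: Δρ/Δz = 0.33/23 = 0.014 kg m⁻⁴
  108–216 m: Δρ/Δz = 0.89/108 = 8.2 × 10⁻³ kg m⁻⁴
  216–250 m: Δρ/Δz = 0.24/34 = 7.1 × 10⁻³ kg m⁻⁴
The largest gradient is in the 14–64 m interval — the pycnocline.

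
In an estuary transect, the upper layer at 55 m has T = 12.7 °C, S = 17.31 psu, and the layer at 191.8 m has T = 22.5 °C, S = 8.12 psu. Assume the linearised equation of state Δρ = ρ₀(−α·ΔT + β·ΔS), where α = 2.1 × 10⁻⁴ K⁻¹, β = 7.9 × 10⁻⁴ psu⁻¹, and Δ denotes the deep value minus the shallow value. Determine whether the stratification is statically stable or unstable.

ΔT = 22.5 − 12.7 = +9.8 K and ΔS = 8.12 − 17.31 = -9.19 psu (deep − shallow).
−αΔT = -2.058 × 10⁻³; βΔS = -7.2601 × 10⁻³; sum Δρ/ρ₀ = -9.3181 × 10⁻³.
Δρ/ρ₀ < 0, so Δρ < 0: deeper water is lighter → statically unstable; the column would overturn.

unstable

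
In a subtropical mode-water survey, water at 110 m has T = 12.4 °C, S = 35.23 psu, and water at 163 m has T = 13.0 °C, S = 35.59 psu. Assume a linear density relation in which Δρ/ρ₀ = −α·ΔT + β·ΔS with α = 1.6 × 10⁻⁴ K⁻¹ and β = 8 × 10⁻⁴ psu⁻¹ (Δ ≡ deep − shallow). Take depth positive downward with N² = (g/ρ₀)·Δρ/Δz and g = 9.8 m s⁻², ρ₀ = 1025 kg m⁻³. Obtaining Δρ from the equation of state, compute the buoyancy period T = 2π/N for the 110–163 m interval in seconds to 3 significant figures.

1.05 × 10³ s

ΔT = +0.6 K, ΔS = +0.36 psu (deep − shallow).
Δρ/ρ₀ = −αΔT + βΔS = -9.60 × 10⁻⁵ + 2.88 × 10⁻⁴ = 1.92 × 10⁻⁴, so Δρ ≈ 0.1968 kg m⁻³.
N² = (g/ρ₀)·Δρ/Δz = g·(Δρ/ρ₀)/Δz = 9.8 × 1.92 × 10⁻⁴ / 53 = 3.5502 × 10⁻⁵ s⁻².
N = √(3.5502 × 10⁻⁵) = 5.9584 × 10⁻³ rad s⁻¹ → T = 2π/N = 1.0545 × 10³ s ≈ 1.05 × 10³ s.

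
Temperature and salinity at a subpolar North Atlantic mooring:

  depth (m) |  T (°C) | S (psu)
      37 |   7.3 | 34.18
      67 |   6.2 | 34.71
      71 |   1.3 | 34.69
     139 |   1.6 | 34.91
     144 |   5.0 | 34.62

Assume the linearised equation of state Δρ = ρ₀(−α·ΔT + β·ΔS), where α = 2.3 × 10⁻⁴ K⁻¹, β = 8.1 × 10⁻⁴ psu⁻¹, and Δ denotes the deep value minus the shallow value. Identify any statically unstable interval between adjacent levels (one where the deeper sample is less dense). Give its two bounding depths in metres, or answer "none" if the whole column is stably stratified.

Evaluate Δρ/ρ₀ = −αΔT + βΔS across each adjacent pair:
  37–67 m: −αΔT+βΔS = −(2.3 × 10⁻⁴)(-1.1)+(8.1 × 10⁻⁴)(+0.53) = 6.8 × 10⁻⁴ → stable
  67–71 m: −αΔT+βΔS = −(2.3 × 10⁻⁴)(-4.9)+(8.1 × 10⁻⁴)(-0.02) = 1.1 × 10⁻³ → stable
  71–139 m: −αΔT+βΔS = −(2.3 × 10⁻⁴)(+0.3)+(8.1 × 10⁻⁴)(+0.22) = 1.1 × 10⁻⁴ → stable
  139–144 m: −αΔT+βΔS = −(2.3 × 10⁻⁴)(+3.4)+(8.1 × 10⁻⁴)(-0.29) = -1.0 × 10⁻³ → UNSTABLE
The 139–144 m interval has Δρ < 0: lighter water underlies denser water.

139–144 m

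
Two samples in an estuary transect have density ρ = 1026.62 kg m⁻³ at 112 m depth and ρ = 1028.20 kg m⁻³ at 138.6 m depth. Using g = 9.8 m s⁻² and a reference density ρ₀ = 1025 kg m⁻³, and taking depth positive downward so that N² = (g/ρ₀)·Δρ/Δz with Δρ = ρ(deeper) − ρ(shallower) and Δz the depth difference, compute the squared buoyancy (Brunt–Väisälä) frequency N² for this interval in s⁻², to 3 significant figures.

5.68 × 10⁻⁴ s⁻²

Δρ = 1028.20 − 1026.62 = 1.58 kg m⁻³ over Δz = 138.6 − 112 = 26.6 m.
N² = (9.8/1025) × (1.58/26.6) = 5.6791 × 10⁻⁴ s⁻² ≈ 5.68 × 10⁻⁴ s⁻².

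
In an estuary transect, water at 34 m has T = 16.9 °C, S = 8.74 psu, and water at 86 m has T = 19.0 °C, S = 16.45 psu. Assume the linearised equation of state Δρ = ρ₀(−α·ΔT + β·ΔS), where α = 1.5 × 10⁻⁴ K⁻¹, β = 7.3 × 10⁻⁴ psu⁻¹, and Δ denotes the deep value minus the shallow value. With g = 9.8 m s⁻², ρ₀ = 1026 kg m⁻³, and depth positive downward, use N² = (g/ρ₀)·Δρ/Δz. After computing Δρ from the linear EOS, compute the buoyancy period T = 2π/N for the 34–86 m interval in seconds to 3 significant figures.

ΔT = +2.1 K, ΔS = +7.71 psu (deep − shallow).
Δρ/ρ₀ = −αΔT + βΔS = -3.15 × 10⁻⁴ + 5.6283 × 10⁻³ = 5.3133 × 10⁻³, so Δρ ≈ 5.451 kg m⁻³.
N² = (g/ρ₀)·Δρ/Δz = g·(Δρ/ρ₀)/Δz = 9.8 × 5.3133 × 10⁻³ / 52 = 1.0014 × 10⁻³ s⁻².
N = √(1.0014 × 10⁻³) = 0.031645 rad s⁻¹ → T = 2π/N = 198.55 s ≈ 199 s.

199 s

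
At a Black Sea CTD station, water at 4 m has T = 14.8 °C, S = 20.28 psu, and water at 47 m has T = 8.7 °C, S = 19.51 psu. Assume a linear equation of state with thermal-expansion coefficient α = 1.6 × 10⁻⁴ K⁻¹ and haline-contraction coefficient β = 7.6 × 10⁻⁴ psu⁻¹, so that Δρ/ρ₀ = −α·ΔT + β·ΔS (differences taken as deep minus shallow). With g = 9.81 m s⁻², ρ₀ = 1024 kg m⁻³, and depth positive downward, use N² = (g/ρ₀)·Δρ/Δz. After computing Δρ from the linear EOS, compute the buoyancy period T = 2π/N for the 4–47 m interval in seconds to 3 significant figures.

ΔT = -6.1 K, ΔS = -0.77 psu (deep − shallow).
Δρ/ρ₀ = −αΔT + βΔS = 9.76 × 10⁻⁴ − 5.852 × 10⁻⁴ = 3.908 × 10⁻⁴, so Δρ ≈ 0.4002 kg m⁻³.
N² = (g/ρ₀)·Δρ/Δz = g·(Δρ/ρ₀)/Δz = 9.81 × 3.908 × 10⁻⁴ / 43 = 8.9157 × 10⁻⁵ s⁻².
N = √(8.9157 × 10⁻⁵) = 9.4423 × 10⁻³ rad s⁻¹ → T = 2π/N = 665.43 s ≈ 665 s.

665 s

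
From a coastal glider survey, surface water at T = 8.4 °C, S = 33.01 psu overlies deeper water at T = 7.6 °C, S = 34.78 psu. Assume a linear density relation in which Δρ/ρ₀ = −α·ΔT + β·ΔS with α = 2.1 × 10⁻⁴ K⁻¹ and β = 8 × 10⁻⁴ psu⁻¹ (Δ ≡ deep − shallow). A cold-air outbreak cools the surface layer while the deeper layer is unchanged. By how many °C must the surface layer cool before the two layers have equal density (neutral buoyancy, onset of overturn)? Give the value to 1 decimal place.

Neutral buoyancy requires Δρ = 0, i.e. −α(T_deep − T_surf′) + β(S_deep − S_surf) = 0.
T_surf′ = T_deep − (β/α)·ΔS = 7.6 − (8 × 10⁻⁴/2.1 × 10⁻⁴)·(+1.77) = 0.857 °C.
Cooling required: 8.4 − (0.857) = 7.543 °C.

7.5 °C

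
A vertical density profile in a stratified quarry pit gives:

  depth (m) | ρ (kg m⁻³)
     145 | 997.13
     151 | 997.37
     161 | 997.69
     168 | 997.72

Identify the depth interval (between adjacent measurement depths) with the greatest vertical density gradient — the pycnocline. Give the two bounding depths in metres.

145–151 m

Compute the density gradient over each adjacent pair:
  145–151 m: Δρ/Δz = 0.24/6 = 0.040 kg m⁻⁴
  151–161 m: Δρ/Δz = 0.32/10 = 0.032 kg m⁻⁴
  161–168 m: Δρ/Δz = 0.03/7 = 4.3 × 10⁻³ kg m⁻⁴
The largest gradient is in the 145–151 m interval — the pycnocline.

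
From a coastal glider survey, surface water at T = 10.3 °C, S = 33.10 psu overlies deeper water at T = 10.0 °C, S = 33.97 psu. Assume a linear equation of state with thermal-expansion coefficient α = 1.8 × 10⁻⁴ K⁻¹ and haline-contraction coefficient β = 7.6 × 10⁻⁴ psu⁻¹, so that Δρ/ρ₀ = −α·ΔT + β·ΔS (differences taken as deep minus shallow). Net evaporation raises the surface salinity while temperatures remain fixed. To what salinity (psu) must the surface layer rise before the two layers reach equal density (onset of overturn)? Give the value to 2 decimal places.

34.04 psu

Neutral buoyancy requires −α(T_deep − T_surf) + β(S_deep − S_surf′) = 0.
S_surf′ = S_deep − (α/β)·ΔT = 33.97 − (1.8 × 10⁻⁴/7.6 × 10⁻⁴)·(-0.3) = 34.0411 psu.
Increase required: 34.0411 − 33.10 = 0.9411 psu.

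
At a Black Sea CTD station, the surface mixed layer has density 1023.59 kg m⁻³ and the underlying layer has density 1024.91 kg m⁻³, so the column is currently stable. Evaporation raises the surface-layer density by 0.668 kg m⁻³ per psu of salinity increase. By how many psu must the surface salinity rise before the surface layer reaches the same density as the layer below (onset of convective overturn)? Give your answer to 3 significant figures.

1.98 psu

Density deficit of the surface layer: 1024.91 − 1023.59 = 1.32 kg m⁻³.
Required change = 1.32 / 0.668 = 1.98 psu.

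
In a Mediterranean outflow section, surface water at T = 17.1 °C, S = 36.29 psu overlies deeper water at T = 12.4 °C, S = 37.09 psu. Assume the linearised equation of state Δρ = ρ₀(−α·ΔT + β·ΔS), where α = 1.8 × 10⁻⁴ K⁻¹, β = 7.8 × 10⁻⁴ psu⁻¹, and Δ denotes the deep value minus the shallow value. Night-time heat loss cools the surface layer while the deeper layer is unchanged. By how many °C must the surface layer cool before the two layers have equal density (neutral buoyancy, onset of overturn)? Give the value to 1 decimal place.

Neutral buoyancy requires Δρ = 0, i.e. −α(T_deep − T_surf′) + β(S_deep − S_surf) = 0.
T_surf′ = T_deep − (β/α)·ΔS = 12.4 − (7.8 × 10⁻⁴/1.8 × 10⁻⁴)·(+0.80) = 8.933 °C.
Cooling required: 17.1 − (8.933) = 8.167 °C.

8.2 °C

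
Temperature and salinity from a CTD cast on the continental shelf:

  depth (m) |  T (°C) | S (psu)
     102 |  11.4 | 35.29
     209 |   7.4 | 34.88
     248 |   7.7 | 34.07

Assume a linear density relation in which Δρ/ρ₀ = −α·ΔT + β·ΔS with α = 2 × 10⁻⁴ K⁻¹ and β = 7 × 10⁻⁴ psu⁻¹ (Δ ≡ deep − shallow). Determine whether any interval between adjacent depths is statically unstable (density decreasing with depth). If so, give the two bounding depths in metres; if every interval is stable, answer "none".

Evaluate Δρ/ρ₀ = −αΔT + βΔS across each adjacent pair:
  102–209 m: −αΔT+βΔS = −(2 × 10⁻⁴)(-4.0)+(7 × 10⁻⁴)(-0.41) = 5.1 × 10⁻⁴ → stable
  209–248 m: −αΔT+βΔS = −(2 × 10⁻⁴)(+0.3)+(7 × 10⁻⁴)(-0.81) = -6.3 × 10⁻⁴ → UNSTABLE
The 209–248 m interval has Δρ < 0: lighter water underlies denser water.

209–248 m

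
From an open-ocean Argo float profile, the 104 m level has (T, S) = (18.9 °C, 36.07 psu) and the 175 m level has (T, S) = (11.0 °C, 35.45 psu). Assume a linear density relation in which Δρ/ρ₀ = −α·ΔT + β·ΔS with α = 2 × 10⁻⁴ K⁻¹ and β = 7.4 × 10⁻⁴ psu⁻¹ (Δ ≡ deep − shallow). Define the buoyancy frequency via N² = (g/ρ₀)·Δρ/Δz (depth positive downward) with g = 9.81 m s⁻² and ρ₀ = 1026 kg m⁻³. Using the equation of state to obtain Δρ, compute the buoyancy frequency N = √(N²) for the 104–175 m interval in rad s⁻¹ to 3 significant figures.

0.0124 rad s⁻¹

ΔT = -7.9 K, ΔS = -0.62 psu (deep − shallow).
Δρ/ρ₀ = −αΔT + βΔS = 1.58 × 10⁻³ − 4.588 × 10⁻⁴ = 1.1212 × 10⁻³, so Δρ ≈ 1.150 kg m⁻³.
N² = (g/ρ₀)·Δρ/Δz = g·(Δρ/ρ₀)/Δz = 9.81 × 1.1212 × 10⁻³ / 71 = 1.5492 × 10⁻⁴ s⁻².
N = √(1.5492 × 10⁻⁴) = 0.012447 rad s⁻¹ ≈ 0.0124 rad s⁻¹.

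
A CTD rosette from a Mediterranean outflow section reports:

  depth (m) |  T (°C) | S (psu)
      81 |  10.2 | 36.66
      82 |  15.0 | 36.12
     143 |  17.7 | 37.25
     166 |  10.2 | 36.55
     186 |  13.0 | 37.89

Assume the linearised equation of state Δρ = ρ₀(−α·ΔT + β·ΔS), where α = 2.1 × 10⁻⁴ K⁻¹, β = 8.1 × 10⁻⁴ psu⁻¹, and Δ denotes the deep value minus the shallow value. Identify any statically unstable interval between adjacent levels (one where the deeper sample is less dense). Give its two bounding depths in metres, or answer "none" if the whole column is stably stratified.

81–82 m

Evaluate Δρ/ρ₀ = −αΔT + βΔS across each adjacent pair:
  81–82 m: −αΔT+βΔS = −(2.1 × 10⁻⁴)(+4.8)+(8.1 × 10⁻⁴)(-0.54) = -1.4 × 10⁻³ → UNSTABLE
  82–143 m: −αΔT+βΔS = −(2.1 × 10⁻⁴)(+2.7)+(8.1 × 10⁻⁴)(+1.13) = 3.5 × 10⁻⁴ → stable
  143–166 m: −αΔT+βΔS = −(2.1 × 10⁻⁴)(-7.5)+(8.1 × 10⁻⁴)(-0.70) = 1.0 × 10⁻³ → stable
  166–186 m: −αΔT+βΔS = −(2.1 × 10⁻⁴)(+2.8)+(8.1 × 10⁻⁴)(+1.34) = 5.0 × 10⁻⁴ → stable
The 81–82 m interval has Δρ < 0: lighter water underlies denser water.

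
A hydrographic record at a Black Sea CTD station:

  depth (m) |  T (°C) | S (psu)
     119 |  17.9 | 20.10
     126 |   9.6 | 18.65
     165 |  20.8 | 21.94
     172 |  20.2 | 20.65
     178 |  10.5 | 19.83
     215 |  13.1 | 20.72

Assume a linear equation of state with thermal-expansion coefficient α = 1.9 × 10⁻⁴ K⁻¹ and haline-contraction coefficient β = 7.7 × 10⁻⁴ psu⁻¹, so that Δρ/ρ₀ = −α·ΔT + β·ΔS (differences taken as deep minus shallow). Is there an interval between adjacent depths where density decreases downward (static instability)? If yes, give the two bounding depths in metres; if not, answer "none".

Evaluate Δρ/ρ₀ = −αΔT + βΔS across each adjacent pair:
  119–126 m: −αΔT+βΔS = −(1.9 × 10⁻⁴)(-8.3)+(7.7 × 10⁻⁴)(-1.45) = 4.6 × 10⁻⁴ → stable
  126–165 m: −αΔT+βΔS = −(1.9 × 10⁻⁴)(+11.2)+(7.7 × 10⁻⁴)(+3.29) = 4.1 × 10⁻⁴ → stable
  165–172 m: −αΔT+βΔS = −(1.9 × 10⁻⁴)(-0.6)+(7.7 × 10⁻⁴)(-1.29) = -8.8 × 10⁻⁴ → UNSTABLE
  172–178 m: −αΔT+βΔS = −(1.9 × 10⁻⁴)(-9.7)+(7.7 × 10⁻⁴)(-0.82) = 1.2 × 10⁻³ → stable
  178–215 m: −αΔT+βΔS = −(1.9 × 10⁻⁴)(+2.6)+(7.7 × 10⁻⁴)(+0.89) = 1.9 × 10⁻⁴ → stable
The 165–172 m interval has Δρ < 0: lighter water underlies denser water.

165–172 m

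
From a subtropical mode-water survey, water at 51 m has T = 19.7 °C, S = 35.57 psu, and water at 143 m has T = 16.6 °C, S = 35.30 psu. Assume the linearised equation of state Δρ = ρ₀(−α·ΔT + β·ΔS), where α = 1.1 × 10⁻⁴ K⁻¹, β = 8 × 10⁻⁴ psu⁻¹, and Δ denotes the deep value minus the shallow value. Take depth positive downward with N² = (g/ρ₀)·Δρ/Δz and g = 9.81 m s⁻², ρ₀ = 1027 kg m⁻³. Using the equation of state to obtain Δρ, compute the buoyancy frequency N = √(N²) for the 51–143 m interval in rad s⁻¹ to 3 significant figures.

3.65 × 10⁻³ rad s⁻¹

ΔT = -3.1 K, ΔS = -0.27 psu (deep − shallow).
Δρ/ρ₀ = −αΔT + βΔS = 3.41 × 10⁻⁴ − 2.16 × 10⁻⁴ = 1.25 × 10⁻⁴, so Δρ ≈ 0.1284 kg m⁻³.
N² = (g/ρ₀)·Δρ/Δz = g·(Δρ/ρ₀)/Δz = 9.81 × 1.25 × 10⁻⁴ / 92 = 1.3329 × 10⁻⁵ s⁻².
N = √(1.3329 × 10⁻⁵) = 3.6509 × 10⁻³ rad s⁻¹ ≈ 3.65 × 10⁻³ rad s⁻¹.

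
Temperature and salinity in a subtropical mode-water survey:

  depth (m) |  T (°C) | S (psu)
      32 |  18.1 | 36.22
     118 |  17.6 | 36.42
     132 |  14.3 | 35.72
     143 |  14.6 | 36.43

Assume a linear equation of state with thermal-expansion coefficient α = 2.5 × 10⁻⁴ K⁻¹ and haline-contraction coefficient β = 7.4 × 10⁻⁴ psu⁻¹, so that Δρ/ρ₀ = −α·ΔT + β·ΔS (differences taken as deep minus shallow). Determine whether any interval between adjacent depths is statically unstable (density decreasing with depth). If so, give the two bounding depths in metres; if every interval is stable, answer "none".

Evaluate Δρ/ρ₀ = −αΔT + βΔS across each adjacent pair:
  32–118 m: −αΔT+βΔS = −(2.5 × 10⁻⁴)(-0.5)+(7.4 × 10⁻⁴)(+0.20) = 2.7 × 10⁻⁴ → stable
  118–132 m: −αΔT+βΔS = −(2.5 × 10⁻⁴)(-3.3)+(7.4 × 10⁻⁴)(-0.70) = 3.1 × 10⁻⁴ → stable
  132–143 m: −αΔT+βΔS = −(2.5 × 10⁻⁴)(+0.3)+(7.4 × 10⁻⁴)(+0.71) = 4.5 × 10⁻⁴ → stable
Every interval has Δρ > 0: the column is stably stratified throughout.

none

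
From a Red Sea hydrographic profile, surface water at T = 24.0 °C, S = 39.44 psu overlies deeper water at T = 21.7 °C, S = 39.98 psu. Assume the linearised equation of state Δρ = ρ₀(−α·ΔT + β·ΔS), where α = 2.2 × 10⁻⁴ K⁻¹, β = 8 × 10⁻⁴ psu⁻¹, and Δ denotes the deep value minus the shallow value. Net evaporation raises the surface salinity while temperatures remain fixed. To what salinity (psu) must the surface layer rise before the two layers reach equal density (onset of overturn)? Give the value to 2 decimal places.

40.61 psu

Neutral buoyancy requires −α(T_deep − T_surf) + β(S_deep − S_surf′) = 0.
S_surf′ = S_deep − (α/β)·ΔT = 39.98 − (2.2 × 10⁻⁴/8 × 10⁻⁴)·(-2.3) = 40.6125 psu.
Increase required: 40.6125 − 39.44 = 1.1725 psu.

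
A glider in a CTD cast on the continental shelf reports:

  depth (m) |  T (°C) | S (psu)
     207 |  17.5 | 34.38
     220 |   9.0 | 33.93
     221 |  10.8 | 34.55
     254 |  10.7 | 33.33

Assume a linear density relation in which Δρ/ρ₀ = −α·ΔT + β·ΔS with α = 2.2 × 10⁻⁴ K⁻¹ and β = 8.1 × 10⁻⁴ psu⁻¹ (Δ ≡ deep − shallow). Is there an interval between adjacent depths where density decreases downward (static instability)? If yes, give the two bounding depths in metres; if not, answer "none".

221–254 m

Evaluate Δρ/ρ₀ = −αΔT + βΔS across each adjacent pair:
  207–220 m: −αΔT+βΔS = −(2.2 × 10⁻⁴)(-8.5)+(8.1 × 10⁻⁴)(-0.45) = 1.5 × 10⁻³ → stable
  220–221 m: −αΔT+βΔS = −(2.2 × 10⁻⁴)(+1.8)+(8.1 × 10⁻⁴)(+0.62) = 1.1 × 10⁻⁴ → stable
  221–254 m: −αΔT+βΔS = −(2.2 × 10⁻⁴)(-0.1)+(8.1 × 10⁻⁴)(-1.22) = -9.7 × 10⁻⁴ → UNSTABLE
The 221–254 m interval has Δρ < 0: lighter water underlies denser water.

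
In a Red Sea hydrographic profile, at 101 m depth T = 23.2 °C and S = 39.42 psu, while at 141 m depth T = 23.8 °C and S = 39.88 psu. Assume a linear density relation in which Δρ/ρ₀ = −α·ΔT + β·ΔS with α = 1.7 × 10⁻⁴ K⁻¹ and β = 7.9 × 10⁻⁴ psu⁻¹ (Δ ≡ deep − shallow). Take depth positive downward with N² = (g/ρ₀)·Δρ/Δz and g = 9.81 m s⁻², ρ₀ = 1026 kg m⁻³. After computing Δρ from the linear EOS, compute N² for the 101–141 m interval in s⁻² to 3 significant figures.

ΔT = +0.6 K, ΔS = +0.46 psu (deep − shallow).
Δρ/ρ₀ = −αΔT + βΔS = -1.02 × 10⁻⁴ + 3.634 × 10⁻⁴ = 2.614 × 10⁻⁴, so Δρ ≈ 0.2682 kg m⁻³.
N² = (g/ρ₀)·Δρ/Δz = g·(Δρ/ρ₀)/Δz = 9.81 × 2.614 × 10⁻⁴ / 40 = 6.4108 × 10⁻⁵ s⁻² ≈ 6.41 × 10⁻⁵ s⁻².

6.41 × 10⁻⁵ s⁻²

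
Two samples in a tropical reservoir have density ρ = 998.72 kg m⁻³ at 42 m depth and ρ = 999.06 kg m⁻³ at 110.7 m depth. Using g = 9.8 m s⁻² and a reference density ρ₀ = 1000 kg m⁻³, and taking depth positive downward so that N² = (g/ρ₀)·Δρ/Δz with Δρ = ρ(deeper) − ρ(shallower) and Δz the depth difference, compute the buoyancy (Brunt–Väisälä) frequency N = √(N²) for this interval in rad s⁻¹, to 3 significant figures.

Δρ = 999.06 − 998.72 = 0.34 kg m⁻³ over Δz = 110.7 − 42 = 68.7 m.
N² = (9.8/1000) × (0.34/68.7) = 4.8501 × 10⁻⁵ s⁻².
N = √(4.8501 × 10⁻⁵) = 6.9643 × 10⁻³ rad s⁻¹ ≈ 6.96 × 10⁻³ rad s⁻¹.
A positive N² confirms static stability across the interval.

6.96 × 10⁻³ rad s⁻¹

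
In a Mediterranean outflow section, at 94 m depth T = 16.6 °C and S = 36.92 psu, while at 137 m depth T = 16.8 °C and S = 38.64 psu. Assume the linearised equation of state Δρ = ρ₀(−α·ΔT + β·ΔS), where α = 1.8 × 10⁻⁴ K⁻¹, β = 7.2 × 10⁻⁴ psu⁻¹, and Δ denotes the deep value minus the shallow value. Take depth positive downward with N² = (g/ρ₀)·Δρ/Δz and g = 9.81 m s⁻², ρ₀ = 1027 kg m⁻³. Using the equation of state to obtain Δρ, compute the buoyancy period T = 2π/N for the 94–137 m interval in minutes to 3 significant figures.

ΔT = +0.2 K, ΔS = +1.72 psu (deep − shallow).
Δρ/ρ₀ = −αΔT + βΔS = -3.60 × 10⁻⁵ + 1.2384 × 10⁻³ = 1.2024 × 10⁻³, so Δρ ≈ 1.235 kg m⁻³.
N² = (g/ρ₀)·Δρ/Δz = g·(Δρ/ρ₀)/Δz = 9.81 × 1.2024 × 10⁻³ / 43 = 2.7431 × 10⁻⁴ s⁻².
N = √(2.7431 × 10⁻⁴) = 0.016562 rad s⁻¹ → T = 2π/N = 379.37 s = 6.3228 min ≈ 6.32 min.

6.32 min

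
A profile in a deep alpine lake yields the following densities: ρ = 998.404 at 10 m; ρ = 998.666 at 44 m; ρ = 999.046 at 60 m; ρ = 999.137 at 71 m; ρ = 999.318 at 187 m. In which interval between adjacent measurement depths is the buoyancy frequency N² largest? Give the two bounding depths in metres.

44–60 m

Compute the density gradient over each adjacent pair:
  10–44 m: Δρ/Δz = 0.262/34 = 7.7 × 10⁻³ kg m⁻⁴
  44–60 m: Δρ/Δz = 0.380/16 = 0.024 kg m⁻⁴
  60–71 m: Δρ/Δz = 0.091/11 = 8.3 × 10⁻³ kg m⁻⁴
  71–187 m: Δρ/Δz = 0.181/116 = 1.6 × 10⁻³ kg m⁻⁴
The largest gradient is in the 44–60 m interval — the pycnocline.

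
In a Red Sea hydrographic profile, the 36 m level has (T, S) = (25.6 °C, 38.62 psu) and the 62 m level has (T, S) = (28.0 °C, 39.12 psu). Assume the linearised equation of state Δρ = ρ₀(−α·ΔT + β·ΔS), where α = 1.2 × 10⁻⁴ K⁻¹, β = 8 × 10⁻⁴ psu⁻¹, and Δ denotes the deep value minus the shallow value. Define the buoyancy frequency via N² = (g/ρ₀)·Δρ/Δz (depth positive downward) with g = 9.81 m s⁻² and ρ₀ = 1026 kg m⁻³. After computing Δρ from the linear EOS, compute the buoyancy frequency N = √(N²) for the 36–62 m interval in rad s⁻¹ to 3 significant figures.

6.50 × 10⁻³ rad s⁻¹

ΔT = +2.4 K, ΔS = +0.50 psu (deep − shallow).
Δρ/ρ₀ = −αΔT + βΔS = -2.88 × 10⁻⁴ + 4.00 × 10⁻⁴ = 1.12 × 10⁻⁴, so Δρ ≈ 0.1149 kg m⁻³.
N² = (g/ρ₀)·Δρ/Δz = g·(Δρ/ρ₀)/Δz = 9.81 × 1.12 × 10⁻⁴ / 26 = 4.2258 × 10⁻⁵ s⁻².
N = √(4.2258 × 10⁻⁵) = 6.5006 × 10⁻³ rad s⁻¹ ≈ 6.50 × 10⁻³ rad s⁻¹.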